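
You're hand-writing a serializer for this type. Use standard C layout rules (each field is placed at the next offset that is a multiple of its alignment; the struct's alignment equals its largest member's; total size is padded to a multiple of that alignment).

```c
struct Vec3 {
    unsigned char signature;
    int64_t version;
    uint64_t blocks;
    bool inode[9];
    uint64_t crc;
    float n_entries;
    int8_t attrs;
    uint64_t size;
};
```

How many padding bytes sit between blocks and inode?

0

signature at 0 (size 1, align 1) → ends 1
pad 7 to align 8 for version
version at 8 (size 8, align 8) → ends 16
blocks at 16 (size 8, align 8) → ends 24
inode at 24 (size 9, align 1) → ends 33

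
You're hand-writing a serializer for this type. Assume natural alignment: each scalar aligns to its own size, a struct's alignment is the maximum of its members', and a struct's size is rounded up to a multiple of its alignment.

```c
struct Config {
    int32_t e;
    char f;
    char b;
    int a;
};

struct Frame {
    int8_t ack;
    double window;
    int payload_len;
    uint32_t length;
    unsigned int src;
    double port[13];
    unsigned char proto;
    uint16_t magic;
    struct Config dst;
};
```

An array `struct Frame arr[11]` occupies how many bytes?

1672

Config: @0: e [4B, align 4] → 4; @4: f [1B, align 1] → 5; @5: b [1B, align 1] → 6; +2 pad (align 4); @8: a [4B, align 4] → 12; size 12, align 4
@0: ack [1B, align 1] → 1
+7 pad (align 8)
@8: window [8B, align 8] → 16
@16: payload_len [4B, align 4] → 20
@20: length [4B, align 4] → 24
@24: src [4B, align 4] → 28
+4 pad (align 8)
@32: port [104B, align 8] → 136
@136: proto [1B, align 1] → 137
+1 pad (align 2)
@138: magic [2B, align 2] → 140
@140: dst [12B, align 4] → 152
size 152, align 8
array of 11: 11 × 152 = 1672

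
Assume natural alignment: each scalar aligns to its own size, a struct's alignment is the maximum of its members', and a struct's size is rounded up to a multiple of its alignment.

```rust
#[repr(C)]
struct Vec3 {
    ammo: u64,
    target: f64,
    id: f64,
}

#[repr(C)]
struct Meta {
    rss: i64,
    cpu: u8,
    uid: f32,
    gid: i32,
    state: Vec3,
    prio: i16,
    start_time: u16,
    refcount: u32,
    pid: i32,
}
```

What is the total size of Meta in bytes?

Vec3: ammo at 0 (size 8, align 8) → ends 8; target at 8 (size 8, align 8) → ends 16; id at 16 (size 8, align 8) → ends 24; total 24 bytes, alignment 8
rss at 0 (size 8, align 8) → ends 8
cpu at 8 (size 1, align 1) → ends 9
pad 3 to align 4 for uid
uid at 12 (size 4, align 4) → ends 16
gid at 16 (size 4, align 4) → ends 20
pad 4 to align 8 for state
state at 24 (size 24, align 8) → ends 48
prio at 48 (size 2, align 2) → ends 50
start_time at 50 (size 2, align 2) → ends 52
refcount at 52 (size 4, align 4) → ends 56
pid at 56 (size 4, align 4) → ends 60
tail pad 4 to reach multiple of 8
total 64 bytes, alignment 8

64 bytes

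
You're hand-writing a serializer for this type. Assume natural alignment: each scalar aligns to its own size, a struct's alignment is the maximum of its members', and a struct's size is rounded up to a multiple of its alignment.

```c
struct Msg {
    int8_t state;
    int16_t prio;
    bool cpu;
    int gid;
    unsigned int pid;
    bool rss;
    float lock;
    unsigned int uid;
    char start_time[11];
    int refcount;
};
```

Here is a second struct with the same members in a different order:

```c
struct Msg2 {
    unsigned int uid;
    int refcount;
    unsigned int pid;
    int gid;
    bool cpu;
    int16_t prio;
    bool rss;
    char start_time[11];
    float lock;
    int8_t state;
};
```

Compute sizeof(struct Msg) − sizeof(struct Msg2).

state at 0 (size 1, align 1) → ends 1
pad 1 to align 2 for prio
prio at 2 (size 2, align 2) → ends 4
cpu at 4 (size 1, align 1) → ends 5
pad 3 to align 4 for gid
gid at 8 (size 4, align 4) → ends 12
pid at 12 (size 4, align 4) → ends 16
rss at 16 (size 1, align 1) → ends 17
pad 3 to align 4 for lock
lock at 20 (size 4, align 4) → ends 24
uid at 24 (size 4, align 4) → ends 28
start_time at 28 (size 11, align 1) → ends 39
pad 1 to align 4 for refcount
refcount at 40 (size 4, align 4) → ends 44
total 44 bytes, alignment 4
— Msg2 —
uid at 0 (size 4, align 4) → ends 4
refcount at 4 (size 4, align 4) → ends 8
pid at 8 (size 4, align 4) → ends 12
gid at 12 (size 4, align 4) → ends 16
cpu at 16 (size 1, align 1) → ends 17
pad 1 to align 2 for prio
prio at 18 (size 2, align 2) → ends 20
rss at 20 (size 1, align 1) → ends 21
start_time at 21 (size 11, align 1) → ends 32
lock at 32 (size 4, align 4) → ends 36
state at 36 (size 1, align 1) → ends 37
tail pad 3 to reach multiple of 4
total 40 bytes, alignment 4
44 − 40 = 4

4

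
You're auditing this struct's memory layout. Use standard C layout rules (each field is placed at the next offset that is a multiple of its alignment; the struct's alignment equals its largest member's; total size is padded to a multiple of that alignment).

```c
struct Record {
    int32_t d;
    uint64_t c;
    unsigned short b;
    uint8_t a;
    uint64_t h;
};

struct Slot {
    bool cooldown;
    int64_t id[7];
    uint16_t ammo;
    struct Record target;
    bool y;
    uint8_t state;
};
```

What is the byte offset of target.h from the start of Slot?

Record: @0: d [4B, align 4] → 4; +4 pad (align 8); @8: c [8B, align 8] → 16; @16: b [2B, align 2] → 18; @18: a [1B, align 1] → 19; +5 pad (align 8); @24: h [8B, align 8] → 32; size 32, align 8
@0: cooldown [1B, align 1] → 1
+7 pad (align 8)
@8: id [56B, align 8] → 64
@64: ammo [2B, align 2] → 66
+6 pad (align 8)
@72: target [32B, align 8] → 104
within Record: h at 24
72 + 24 = 96

96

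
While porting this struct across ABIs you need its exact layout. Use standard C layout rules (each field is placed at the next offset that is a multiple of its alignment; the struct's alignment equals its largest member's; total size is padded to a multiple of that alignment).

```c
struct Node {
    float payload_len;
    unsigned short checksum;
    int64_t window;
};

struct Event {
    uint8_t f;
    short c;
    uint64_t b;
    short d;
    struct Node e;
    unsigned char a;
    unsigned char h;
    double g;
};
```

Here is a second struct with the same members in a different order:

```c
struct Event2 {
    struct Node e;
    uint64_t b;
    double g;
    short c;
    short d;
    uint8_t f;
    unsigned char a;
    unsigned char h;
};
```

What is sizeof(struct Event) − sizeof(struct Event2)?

Node: 0..4  payload_len  (4B, 4-aligned); 4..6  checksum  (2B, 2-aligned); 6..8  -- padding (2B); 8..16  window  (8B, 8-aligned); sizeof = 16, alignof = 8
0..1  f  (1B, 1-aligned)
1..2  -- padding (1B)
2..4  c  (2B, 2-aligned)
4..8  -- padding (4B)
8..16  b  (8B, 8-aligned)
16..18  d  (2B, 2-aligned)
18..24  -- padding (6B)
24..40  e  (16B, 8-aligned)
40..41  a  (1B, 1-aligned)
41..42  h  (1B, 1-aligned)
42..48  -- padding (6B)
48..56  g  (8B, 8-aligned)
sizeof = 56, alignof = 8
— Event2 —
0..16  e  (16B, 8-aligned)
16..24  b  (8B, 8-aligned)
24..32  g  (8B, 8-aligned)
32..34  c  (2B, 2-aligned)
34..36  d  (2B, 2-aligned)
36..37  f  (1B, 1-aligned)
37..38  a  (1B, 1-aligned)
38..39  h  (1B, 1-aligned)
39..40  -- tail padding (1B)
sizeof = 40, alignof = 8
56 − 40 = 16

16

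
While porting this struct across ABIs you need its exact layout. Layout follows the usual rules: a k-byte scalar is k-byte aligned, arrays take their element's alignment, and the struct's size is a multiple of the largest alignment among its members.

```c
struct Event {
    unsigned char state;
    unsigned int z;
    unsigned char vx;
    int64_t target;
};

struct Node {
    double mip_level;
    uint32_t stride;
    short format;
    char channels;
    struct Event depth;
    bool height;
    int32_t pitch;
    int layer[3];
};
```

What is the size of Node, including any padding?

64 bytes

Event: state at 0 (size 1, align 1) → ends 1; pad 3 to align 4 for z; z at 4 (size 4, align 4) → ends 8; vx at 8 (size 1, align 1) → ends 9; pad 7 to align 8 for target; target at 16 (size 8, align 8) → ends 24; total 24 bytes, alignment 8
mip_level at 0 (size 8, align 8) → ends 8
stride at 8 (size 4, align 4) → ends 12
format at 12 (size 2, align 2) → ends 14
channels at 14 (size 1, align 1) → ends 15
pad 1 to align 8 for depth
depth at 16 (size 24, align 8) → ends 40
height at 40 (size 1, align 1) → ends 41
pad 3 to align 4 for pitch
pitch at 44 (size 4, align 4) → ends 48
layer at 48 (size 12, align 4) → ends 60
tail pad 4 to reach multiple of 8
total 64 bytes, alignment 8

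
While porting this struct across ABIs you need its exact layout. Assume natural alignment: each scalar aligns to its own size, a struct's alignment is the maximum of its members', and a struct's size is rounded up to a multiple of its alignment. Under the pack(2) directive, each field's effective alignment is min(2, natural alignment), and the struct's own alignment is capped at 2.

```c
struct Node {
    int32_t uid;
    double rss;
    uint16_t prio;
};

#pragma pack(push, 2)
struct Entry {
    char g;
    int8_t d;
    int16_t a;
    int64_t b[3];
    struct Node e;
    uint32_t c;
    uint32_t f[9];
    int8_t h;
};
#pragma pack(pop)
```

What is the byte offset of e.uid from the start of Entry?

28

Node: @0: uid [4B, align 4] → 4; +4 pad (align 8); @8: rss [8B, align 8] → 16; @16: prio [2B, align 2] → 18; +6 tail pad (align 8); size 24, align 8
@0: g [1B, align 1] → 1
@1: d [1B, align 1] → 2
@2: a [2B, align 2] → 4
@4: b [24B, align 2] → 28
@28: e [24B, align 2] → 52
within Node: uid at 0
28 + 0 = 28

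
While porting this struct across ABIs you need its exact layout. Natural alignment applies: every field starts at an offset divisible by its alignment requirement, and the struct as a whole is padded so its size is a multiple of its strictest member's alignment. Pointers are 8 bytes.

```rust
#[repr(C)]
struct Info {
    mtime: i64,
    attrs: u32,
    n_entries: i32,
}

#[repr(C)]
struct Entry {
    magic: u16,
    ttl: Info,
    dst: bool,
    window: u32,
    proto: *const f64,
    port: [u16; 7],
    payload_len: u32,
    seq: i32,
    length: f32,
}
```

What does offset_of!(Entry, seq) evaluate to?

Info: 0..8  mtime  (8B, 8-aligned); 8..12  attrs  (4B, 4-aligned); 12..16  n_entries  (4B, 4-aligned); sizeof = 16, alignof = 8
0..2  magic  (2B, 2-aligned)
2..8  -- padding (6B)
8..24  ttl  (16B, 8-aligned)
24..25  dst  (1B, 1-aligned)
25..28  -- padding (3B)
28..32  window  (4B, 4-aligned)
32..40  proto  (8B, 8-aligned)
40..54  port  (14B, 2-aligned)
54..56  -- padding (2B)
56..60  payload_len  (4B, 4-aligned)
60..64  seq  (4B, 4-aligned)

60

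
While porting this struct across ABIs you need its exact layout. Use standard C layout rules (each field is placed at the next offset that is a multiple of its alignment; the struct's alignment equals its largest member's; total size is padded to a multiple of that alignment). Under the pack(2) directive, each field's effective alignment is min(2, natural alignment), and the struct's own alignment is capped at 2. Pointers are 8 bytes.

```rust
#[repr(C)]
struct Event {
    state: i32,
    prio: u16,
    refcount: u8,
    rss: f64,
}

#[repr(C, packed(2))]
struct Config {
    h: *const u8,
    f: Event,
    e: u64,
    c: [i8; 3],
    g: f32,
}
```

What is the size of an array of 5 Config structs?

Event: @0: state [4B, align 4] → 4; @4: prio [2B, align 2] → 6; @6: refcount [1B, align 1] → 7; +1 pad (align 8); @8: rss [8B, align 8] → 16; size 16, align 8
@0: h [8B, align 2] → 8
@8: f [16B, align 2] → 24
@24: e [8B, align 2] → 32
@32: c [3B, align 1] → 35
+1 pad (align 2)
@36: g [4B, align 2] → 40
size 40, align 2
array of 5: 5 × 40 = 200

200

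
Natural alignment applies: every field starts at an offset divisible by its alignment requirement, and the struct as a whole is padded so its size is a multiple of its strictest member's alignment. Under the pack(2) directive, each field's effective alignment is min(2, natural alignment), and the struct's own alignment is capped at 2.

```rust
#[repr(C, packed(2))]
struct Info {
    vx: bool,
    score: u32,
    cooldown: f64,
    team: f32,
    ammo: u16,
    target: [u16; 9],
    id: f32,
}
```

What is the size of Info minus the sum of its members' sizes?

vx at 0 (size 1, align 1) → ends 1
pad 1 to align 2 for score
score at 2 (size 4, align 2) → ends 6
cooldown at 6 (size 8, align 2) → ends 14
team at 14 (size 4, align 2) → ends 18
ammo at 18 (size 2, align 2) → ends 20
target at 20 (size 18, align 2) → ends 38
id at 38 (size 4, align 2) → ends 42
total 42 bytes, alignment 2
data bytes 41, size 42 → padding 1

1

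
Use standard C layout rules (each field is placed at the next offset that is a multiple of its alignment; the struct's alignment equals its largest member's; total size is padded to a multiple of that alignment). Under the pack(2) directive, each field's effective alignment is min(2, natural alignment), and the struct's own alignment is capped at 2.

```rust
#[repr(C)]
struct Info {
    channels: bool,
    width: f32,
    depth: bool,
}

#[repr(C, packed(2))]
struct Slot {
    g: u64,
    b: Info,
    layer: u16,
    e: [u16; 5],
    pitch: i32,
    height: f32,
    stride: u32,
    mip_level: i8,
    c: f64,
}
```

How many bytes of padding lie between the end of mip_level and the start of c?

1

Info: @0: channels [1B, align 1] → 1; +3 pad (align 4); @4: width [4B, align 4] → 8; @8: depth [1B, align 1] → 9; +3 tail pad (align 4); size 12, align 4
@0: g [8B, align 2] → 8
@8: b [12B, align 2] → 20
@20: layer [2B, align 2] → 22
@22: e [10B, align 2] → 32
@32: pitch [4B, align 2] → 36
@36: height [4B, align 2] → 40
@40: stride [4B, align 2] → 44
@44: mip_level [1B, align 1] → 45
+1 pad (align 2)
@46: c [8B, align 2] → 54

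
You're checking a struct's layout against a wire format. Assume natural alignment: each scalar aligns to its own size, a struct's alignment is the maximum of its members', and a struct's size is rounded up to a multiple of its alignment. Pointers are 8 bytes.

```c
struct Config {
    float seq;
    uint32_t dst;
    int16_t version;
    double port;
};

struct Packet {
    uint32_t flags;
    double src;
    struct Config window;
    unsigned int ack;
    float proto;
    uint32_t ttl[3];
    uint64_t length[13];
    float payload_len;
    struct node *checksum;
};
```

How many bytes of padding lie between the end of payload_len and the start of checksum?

4

Config: 0..4  seq  (4B, 4-aligned); 4..8  dst  (4B, 4-aligned); 8..10  version  (2B, 2-aligned); 10..16  -- padding (6B); 16..24  port  (8B, 8-aligned); sizeof = 24, alignof = 8
0..4  flags  (4B, 4-aligned)
4..8  -- padding (4B)
8..16  src  (8B, 8-aligned)
16..40  window  (24B, 8-aligned)
40..44  ack  (4B, 4-aligned)
44..48  proto  (4B, 4-aligned)
48..60  ttl  (12B, 4-aligned)
60..64  -- padding (4B)
64..168  length  (104B, 8-aligned)
168..172  payload_len  (4B, 4-aligned)
172..176  -- padding (4B)
176..184  checksum  (8B, 8-aligned)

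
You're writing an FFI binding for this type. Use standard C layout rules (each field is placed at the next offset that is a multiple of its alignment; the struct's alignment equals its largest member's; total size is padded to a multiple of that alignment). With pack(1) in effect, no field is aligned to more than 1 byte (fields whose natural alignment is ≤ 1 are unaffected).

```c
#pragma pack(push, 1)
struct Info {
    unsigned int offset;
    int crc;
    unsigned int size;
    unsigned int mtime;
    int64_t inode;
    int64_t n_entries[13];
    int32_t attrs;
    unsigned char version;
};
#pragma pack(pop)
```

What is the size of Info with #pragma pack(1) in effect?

@0: offset [4B, align 1] → 4
@4: crc [4B, align 1] → 8
@8: size [4B, align 1] → 12
@12: mtime [4B, align 1] → 16
@16: inode [8B, align 1] → 24
@24: n_entries [104B, align 1] → 128
@128: attrs [4B, align 1] → 132
@132: version [1B, align 1] → 133
size 133, align 1

133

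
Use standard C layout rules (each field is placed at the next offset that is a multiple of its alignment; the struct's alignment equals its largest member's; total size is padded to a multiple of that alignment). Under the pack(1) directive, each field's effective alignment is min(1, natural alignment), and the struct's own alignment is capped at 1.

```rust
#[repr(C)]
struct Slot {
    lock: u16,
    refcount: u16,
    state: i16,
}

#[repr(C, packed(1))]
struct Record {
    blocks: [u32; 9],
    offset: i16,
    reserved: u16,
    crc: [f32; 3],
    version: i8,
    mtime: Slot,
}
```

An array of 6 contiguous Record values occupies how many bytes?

Slot: 0..2  lock  (2B, 2-aligned); 2..4  refcount  (2B, 2-aligned); 4..6  state  (2B, 2-aligned); sizeof = 6, alignof = 2
0..36  blocks  (36B, 1-aligned)
36..38  offset  (2B, 1-aligned)
38..40  reserved  (2B, 1-aligned)
40..52  crc  (12B, 1-aligned)
52..53  version  (1B, 1-aligned)
53..59  mtime  (6B, 1-aligned)
sizeof = 59, alignof = 1
array of 6: 6 × 59 = 354

354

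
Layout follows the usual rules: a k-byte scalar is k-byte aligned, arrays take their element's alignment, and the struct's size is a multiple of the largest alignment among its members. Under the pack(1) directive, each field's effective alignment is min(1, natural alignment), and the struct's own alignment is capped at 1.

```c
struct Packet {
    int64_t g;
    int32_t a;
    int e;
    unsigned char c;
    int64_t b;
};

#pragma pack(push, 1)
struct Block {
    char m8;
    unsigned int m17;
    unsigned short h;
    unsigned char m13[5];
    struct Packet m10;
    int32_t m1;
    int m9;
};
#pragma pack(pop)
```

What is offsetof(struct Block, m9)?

Packet: 0..8  g  (8B, 8-aligned); 8..12  a  (4B, 4-aligned); 12..16  e  (4B, 4-aligned); 16..17  c  (1B, 1-aligned); 17..24  -- padding (7B); 24..32  b  (8B, 8-aligned); sizeof = 32, alignof = 8
0..1  m8  (1B, 1-aligned)
1..5  m17  (4B, 1-aligned)
5..7  h  (2B, 1-aligned)
7..12  m13  (5B, 1-aligned)
12..44  m10  (32B, 1-aligned)
44..48  m1  (4B, 1-aligned)
48..52  m9  (4B, 1-aligned)

48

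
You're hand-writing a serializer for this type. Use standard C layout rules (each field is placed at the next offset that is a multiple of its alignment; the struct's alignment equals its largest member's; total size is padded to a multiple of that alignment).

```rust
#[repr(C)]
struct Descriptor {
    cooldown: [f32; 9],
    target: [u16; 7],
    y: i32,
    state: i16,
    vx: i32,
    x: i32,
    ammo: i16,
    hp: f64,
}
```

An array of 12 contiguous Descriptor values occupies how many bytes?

@0: cooldown [36B, align 4] → 36
@36: target [14B, align 2] → 50
+2 pad (align 4)
@52: y [4B, align 4] → 56
@56: state [2B, align 2] → 58
+2 pad (align 4)
@60: vx [4B, align 4] → 64
@64: x [4B, align 4] → 68
@68: ammo [2B, align 2] → 70
+2 pad (align 8)
@72: hp [8B, align 8] → 80
size 80, align 8
array of 12: 12 × 80 = 960

960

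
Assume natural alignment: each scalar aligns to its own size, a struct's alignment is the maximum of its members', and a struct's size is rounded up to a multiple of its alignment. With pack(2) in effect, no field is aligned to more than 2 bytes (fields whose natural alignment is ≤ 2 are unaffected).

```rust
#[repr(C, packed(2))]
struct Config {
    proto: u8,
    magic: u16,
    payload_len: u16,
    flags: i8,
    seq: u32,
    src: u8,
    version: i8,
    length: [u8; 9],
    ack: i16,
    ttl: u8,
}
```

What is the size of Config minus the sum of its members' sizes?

0..1  proto  (1B, 1-aligned)
1..2  -- padding (1B)
2..4  magic  (2B, 2-aligned)
4..6  payload_len  (2B, 2-aligned)
6..7  flags  (1B, 1-aligned)
7..8  -- padding (1B)
8..12  seq  (4B, 2-aligned)
12..13  src  (1B, 1-aligned)
13..14  version  (1B, 1-aligned)
14..23  length  (9B, 1-aligned)
23..24  -- padding (1B)
24..26  ack  (2B, 2-aligned)
26..27  ttl  (1B, 1-aligned)
27..28  -- tail padding (1B)
sizeof = 28, alignof = 2
data bytes 24, size 28 → padding 4

4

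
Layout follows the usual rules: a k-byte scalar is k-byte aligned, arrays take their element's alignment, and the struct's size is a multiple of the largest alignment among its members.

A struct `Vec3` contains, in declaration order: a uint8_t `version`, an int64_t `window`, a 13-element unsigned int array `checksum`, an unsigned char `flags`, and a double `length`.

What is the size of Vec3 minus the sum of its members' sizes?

10

@0: version [1B, align 1] → 1
+7 pad (align 8)
@8: window [8B, align 8] → 16
@16: checksum [52B, align 4] → 68
@68: flags [1B, align 1] → 69
+3 pad (align 8)
@72: length [8B, align 8] → 80
size 80, align 8
data bytes 70, size 80 → padding 10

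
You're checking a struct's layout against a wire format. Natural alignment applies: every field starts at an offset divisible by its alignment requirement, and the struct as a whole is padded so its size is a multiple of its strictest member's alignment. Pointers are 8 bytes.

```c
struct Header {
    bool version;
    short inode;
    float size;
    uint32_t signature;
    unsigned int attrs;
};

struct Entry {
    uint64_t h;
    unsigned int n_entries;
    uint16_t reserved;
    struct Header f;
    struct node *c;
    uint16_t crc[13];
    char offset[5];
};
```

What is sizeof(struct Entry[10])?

720

Header: version at 0 (size 1, align 1) → ends 1; pad 1 to align 2 for inode; inode at 2 (size 2, align 2) → ends 4; size at 4 (size 4, align 4) → ends 8; signature at 8 (size 4, align 4) → ends 12; attrs at 12 (size 4, align 4) → ends 16; total 16 bytes, alignment 4
h at 0 (size 8, align 8) → ends 8
n_entries at 8 (size 4, align 4) → ends 12
reserved at 12 (size 2, align 2) → ends 14
pad 2 to align 4 for f
f at 16 (size 16, align 4) → ends 32
c at 32 (size 8, align 8) → ends 40
crc at 40 (size 26, align 2) → ends 66
offset at 66 (size 5, align 1) → ends 71
tail pad 1 to reach multiple of 8
total 72 bytes, alignment 8
array of 10: 10 × 72 = 720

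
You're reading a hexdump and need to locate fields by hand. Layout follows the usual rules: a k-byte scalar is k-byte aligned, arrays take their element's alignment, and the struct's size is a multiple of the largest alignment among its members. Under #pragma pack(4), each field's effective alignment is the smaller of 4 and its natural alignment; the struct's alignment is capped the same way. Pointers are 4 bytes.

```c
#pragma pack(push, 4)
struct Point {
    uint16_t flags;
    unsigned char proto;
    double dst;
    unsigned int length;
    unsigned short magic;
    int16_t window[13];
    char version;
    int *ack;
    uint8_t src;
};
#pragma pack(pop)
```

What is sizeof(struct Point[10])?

560

@0: flags [2B, align 2] → 2
@2: proto [1B, align 1] → 3
+1 pad (align 4)
@4: dst [8B, align 4] → 12
@12: length [4B, align 4] → 16
@16: magic [2B, align 2] → 18
@18: window [26B, align 2] → 44
@44: version [1B, align 1] → 45
+3 pad (align 4)
@48: ack [4B, align 4] → 52
@52: src [1B, align 1] → 53
+3 tail pad (align 4)
size 56, align 4
array of 10: 10 × 56 = 560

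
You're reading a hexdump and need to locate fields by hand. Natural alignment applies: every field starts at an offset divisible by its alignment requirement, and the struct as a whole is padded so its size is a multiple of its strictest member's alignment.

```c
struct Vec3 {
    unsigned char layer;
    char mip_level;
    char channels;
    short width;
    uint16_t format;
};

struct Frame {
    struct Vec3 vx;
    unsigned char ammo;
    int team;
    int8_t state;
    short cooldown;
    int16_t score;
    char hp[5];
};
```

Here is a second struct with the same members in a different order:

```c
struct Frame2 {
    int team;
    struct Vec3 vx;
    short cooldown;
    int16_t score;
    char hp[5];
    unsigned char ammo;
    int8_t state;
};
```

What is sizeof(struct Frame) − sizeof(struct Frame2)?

Vec3: 0..1  layer  (1B, 1-aligned); 1..2  mip_level  (1B, 1-aligned); 2..3  channels  (1B, 1-aligned); 3..4  -- padding (1B); 4..6  width  (2B, 2-aligned); 6..8  format  (2B, 2-aligned); sizeof = 8, alignof = 2
0..8  vx  (8B, 2-aligned)
8..9  ammo  (1B, 1-aligned)
9..12  -- padding (3B)
12..16  team  (4B, 4-aligned)
16..17  state  (1B, 1-aligned)
17..18  -- padding (1B)
18..20  cooldown  (2B, 2-aligned)
20..22  score  (2B, 2-aligned)
22..27  hp  (5B, 1-aligned)
27..28  -- tail padding (1B)
sizeof = 28, alignof = 4
— Frame2 —
0..4  team  (4B, 4-aligned)
4..12  vx  (8B, 2-aligned)
12..14  cooldown  (2B, 2-aligned)
14..16  score  (2B, 2-aligned)
16..21  hp  (5B, 1-aligned)
21..22  ammo  (1B, 1-aligned)
22..23  state  (1B, 1-aligned)
23..24  -- tail padding (1B)
sizeof = 24, alignof = 4
28 − 24 = 4

4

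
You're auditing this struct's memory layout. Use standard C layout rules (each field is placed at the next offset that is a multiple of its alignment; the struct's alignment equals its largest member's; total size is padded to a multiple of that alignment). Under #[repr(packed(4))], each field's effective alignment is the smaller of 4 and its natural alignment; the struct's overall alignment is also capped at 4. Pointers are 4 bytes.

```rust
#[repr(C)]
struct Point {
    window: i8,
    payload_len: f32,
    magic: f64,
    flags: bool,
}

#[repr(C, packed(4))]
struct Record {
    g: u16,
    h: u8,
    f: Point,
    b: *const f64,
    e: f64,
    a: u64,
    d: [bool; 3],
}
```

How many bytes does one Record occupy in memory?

52

Point: window at 0 (size 1, align 1) → ends 1; pad 3 to align 4 for payload_len; payload_len at 4 (size 4, align 4) → ends 8; magic at 8 (size 8, align 8) → ends 16; flags at 16 (size 1, align 1) → ends 17; tail pad 7 to reach multiple of 8; total 24 bytes, alignment 8
g at 0 (size 2, align 2) → ends 2
h at 2 (size 1, align 1) → ends 3
pad 1 to align 4 for f
f at 4 (size 24, align 4) → ends 28
b at 28 (size 4, align 4) → ends 32
e at 32 (size 8, align 4) → ends 40
a at 40 (size 8, align 4) → ends 48
d at 48 (size 3, align 1) → ends 51
tail pad 1 to reach multiple of 4
total 52 bytes, alignment 4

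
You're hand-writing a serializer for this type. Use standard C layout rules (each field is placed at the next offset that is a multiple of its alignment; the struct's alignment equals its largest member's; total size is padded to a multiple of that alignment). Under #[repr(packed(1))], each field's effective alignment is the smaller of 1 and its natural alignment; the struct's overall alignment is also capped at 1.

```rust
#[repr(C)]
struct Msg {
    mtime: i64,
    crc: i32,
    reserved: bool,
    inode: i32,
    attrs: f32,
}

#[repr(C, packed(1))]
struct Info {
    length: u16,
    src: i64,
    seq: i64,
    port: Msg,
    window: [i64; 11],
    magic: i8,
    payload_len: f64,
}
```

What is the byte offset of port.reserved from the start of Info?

30

Msg: @0: mtime [8B, align 8] → 8; @8: crc [4B, align 4] → 12; @12: reserved [1B, align 1] → 13; +3 pad (align 4); @16: inode [4B, align 4] → 20; @20: attrs [4B, align 4] → 24; size 24, align 8
@0: length [2B, align 1] → 2
@2: src [8B, align 1] → 10
@10: seq [8B, align 1] → 18
@18: port [24B, align 1] → 42
within Msg: reserved at 12
18 + 12 = 30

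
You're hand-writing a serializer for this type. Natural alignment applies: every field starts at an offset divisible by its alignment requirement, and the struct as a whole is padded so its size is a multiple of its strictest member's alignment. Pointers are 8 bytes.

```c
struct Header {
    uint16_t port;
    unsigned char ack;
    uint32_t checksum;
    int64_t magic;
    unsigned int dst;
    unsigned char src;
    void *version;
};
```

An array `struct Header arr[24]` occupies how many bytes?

0..2  port  (2B, 2-aligned)
2..3  ack  (1B, 1-aligned)
3..4  -- padding (1B)
4..8  checksum  (4B, 4-aligned)
8..16  magic  (8B, 8-aligned)
16..20  dst  (4B, 4-aligned)
20..21  src  (1B, 1-aligned)
21..24  -- padding (3B)
24..32  version  (8B, 8-aligned)
sizeof = 32, alignof = 8
array of 24: 24 × 32 = 768

768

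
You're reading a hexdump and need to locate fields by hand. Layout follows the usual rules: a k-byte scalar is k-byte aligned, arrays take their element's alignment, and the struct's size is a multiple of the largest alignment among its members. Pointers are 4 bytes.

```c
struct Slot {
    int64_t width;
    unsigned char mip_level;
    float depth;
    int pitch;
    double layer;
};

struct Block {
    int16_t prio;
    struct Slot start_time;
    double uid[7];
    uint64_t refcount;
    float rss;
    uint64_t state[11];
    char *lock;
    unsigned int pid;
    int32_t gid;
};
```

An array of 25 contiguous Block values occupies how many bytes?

5400

Slot: 0..8  width  (8B, 8-aligned); 8..9  mip_level  (1B, 1-aligned); 9..12  -- padding (3B); 12..16  depth  (4B, 4-aligned); 16..20  pitch  (4B, 4-aligned); 20..24  -- padding (4B); 24..32  layer  (8B, 8-aligned); sizeof = 32, alignof = 8
0..2  prio  (2B, 2-aligned)
2..8  -- padding (6B)
8..40  start_time  (32B, 8-aligned)
40..96  uid  (56B, 8-aligned)
96..104  refcount  (8B, 8-aligned)
104..108  rss  (4B, 4-aligned)
108..112  -- padding (4B)
112..200  state  (88B, 8-aligned)
200..204  lock  (4B, 4-aligned)
204..208  pid  (4B, 4-aligned)
208..212  gid  (4B, 4-aligned)
212..216  -- tail padding (4B)
sizeof = 216, alignof = 8
array of 25: 25 × 216 = 5400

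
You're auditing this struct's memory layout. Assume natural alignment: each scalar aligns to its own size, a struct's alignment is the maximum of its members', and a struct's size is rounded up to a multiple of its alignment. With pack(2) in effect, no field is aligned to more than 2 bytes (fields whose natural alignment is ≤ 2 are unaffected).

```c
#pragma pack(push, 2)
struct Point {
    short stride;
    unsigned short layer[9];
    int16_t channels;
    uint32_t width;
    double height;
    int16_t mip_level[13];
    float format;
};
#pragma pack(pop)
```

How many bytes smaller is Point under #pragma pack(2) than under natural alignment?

8

natural layout:
  stride at 0 (size 2, align 2) → ends 2
  layer at 2 (size 18, align 2) → ends 20
  channels at 20 (size 2, align 2) → ends 22
  pad 2 to align 4 for width
  width at 24 (size 4, align 4) → ends 28
  pad 4 to align 8 for height
  height at 32 (size 8, align 8) → ends 40
  mip_level at 40 (size 26, align 2) → ends 66
  pad 2 to align 4 for format
  format at 68 (size 4, align 4) → ends 72
  total 72 bytes, alignment 8
packed(2) layout:
  stride at 0 (size 2, align 2) → ends 2
  layer at 2 (size 18, align 2) → ends 20
  channels at 20 (size 2, align 2) → ends 22
  width at 22 (size 4, align 2) → ends 26
  height at 26 (size 8, align 2) → ends 34
  mip_level at 34 (size 26, align 2) → ends 60
  format at 60 (size 4, align 2) → ends 64
  total 64 bytes, alignment 2
72 − 64 = 8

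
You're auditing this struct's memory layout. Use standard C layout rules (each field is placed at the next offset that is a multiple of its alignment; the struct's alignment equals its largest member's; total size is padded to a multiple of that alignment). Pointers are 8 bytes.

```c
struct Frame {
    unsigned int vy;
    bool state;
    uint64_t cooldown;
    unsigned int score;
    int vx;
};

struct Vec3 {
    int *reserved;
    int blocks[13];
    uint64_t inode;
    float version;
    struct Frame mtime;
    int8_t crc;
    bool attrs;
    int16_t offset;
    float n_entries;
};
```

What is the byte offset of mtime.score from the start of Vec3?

96

Frame: 0..4  vy  (4B, 4-aligned); 4..5  state  (1B, 1-aligned); 5..8  -- padding (3B); 8..16  cooldown  (8B, 8-aligned); 16..20  score  (4B, 4-aligned); 20..24  vx  (4B, 4-aligned); sizeof = 24, alignof = 8
0..8  reserved  (8B, 8-aligned)
8..60  blocks  (52B, 4-aligned)
60..64  -- padding (4B)
64..72  inode  (8B, 8-aligned)
72..76  version  (4B, 4-aligned)
76..80  -- padding (4B)
80..104  mtime  (24B, 8-aligned)
within Frame: score at 16
80 + 16 = 96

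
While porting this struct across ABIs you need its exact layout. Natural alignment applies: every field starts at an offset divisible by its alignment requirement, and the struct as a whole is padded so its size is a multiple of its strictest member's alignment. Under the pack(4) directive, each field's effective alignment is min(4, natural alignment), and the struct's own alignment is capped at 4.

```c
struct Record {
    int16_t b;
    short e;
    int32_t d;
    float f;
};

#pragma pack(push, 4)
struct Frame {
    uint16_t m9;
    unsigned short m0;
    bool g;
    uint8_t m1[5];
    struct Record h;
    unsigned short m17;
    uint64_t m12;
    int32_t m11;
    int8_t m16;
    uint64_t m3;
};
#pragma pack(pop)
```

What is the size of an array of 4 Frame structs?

Record: b at 0 (size 2, align 2) → ends 2; e at 2 (size 2, align 2) → ends 4; d at 4 (size 4, align 4) → ends 8; f at 8 (size 4, align 4) → ends 12; total 12 bytes, alignment 4
m9 at 0 (size 2, align 2) → ends 2
m0 at 2 (size 2, align 2) → ends 4
g at 4 (size 1, align 1) → ends 5
m1 at 5 (size 5, align 1) → ends 10
pad 2 to align 4 for h
h at 12 (size 12, align 4) → ends 24
m17 at 24 (size 2, align 2) → ends 26
pad 2 to align 4 for m12
m12 at 28 (size 8, align 4) → ends 36
m11 at 36 (size 4, align 4) → ends 40
m16 at 40 (size 1, align 1) → ends 41
pad 3 to align 4 for m3
m3 at 44 (size 8, align 4) → ends 52
total 52 bytes, alignment 4
array of 4: 4 × 52 = 208

208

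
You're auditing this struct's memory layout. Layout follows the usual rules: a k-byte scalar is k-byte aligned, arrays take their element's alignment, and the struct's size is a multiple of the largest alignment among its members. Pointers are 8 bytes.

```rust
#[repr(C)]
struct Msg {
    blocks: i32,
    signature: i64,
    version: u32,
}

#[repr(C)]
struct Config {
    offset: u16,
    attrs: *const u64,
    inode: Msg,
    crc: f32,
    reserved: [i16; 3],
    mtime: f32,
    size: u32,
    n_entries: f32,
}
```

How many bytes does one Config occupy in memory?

64 bytes

Msg: @0: blocks [4B, align 4] → 4; +4 pad (align 8); @8: signature [8B, align 8] → 16; @16: version [4B, align 4] → 20; +4 tail pad (align 8); size 24, align 8
@0: offset [2B, align 2] → 2
+6 pad (align 8)
@8: attrs [8B, align 8] → 16
@16: inode [24B, align 8] → 40
@40: crc [4B, align 4] → 44
@44: reserved [6B, align 2] → 50
+2 pad (align 4)
@52: mtime [4B, align 4] → 56
@56: size [4B, align 4] → 60
@60: n_entries [4B, align 4] → 64
size 64, align 8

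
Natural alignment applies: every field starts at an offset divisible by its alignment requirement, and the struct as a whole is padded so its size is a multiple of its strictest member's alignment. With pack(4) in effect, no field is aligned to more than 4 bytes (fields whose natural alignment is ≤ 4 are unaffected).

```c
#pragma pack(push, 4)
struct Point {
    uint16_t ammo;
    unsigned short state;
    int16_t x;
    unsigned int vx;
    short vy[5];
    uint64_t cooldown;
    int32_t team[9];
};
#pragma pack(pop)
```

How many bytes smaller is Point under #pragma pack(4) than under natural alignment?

natural layout:
  ammo at 0 (size 2, align 2) → ends 2
  state at 2 (size 2, align 2) → ends 4
  x at 4 (size 2, align 2) → ends 6
  pad 2 to align 4 for vx
  vx at 8 (size 4, align 4) → ends 12
  vy at 12 (size 10, align 2) → ends 22
  pad 2 to align 8 for cooldown
  cooldown at 24 (size 8, align 8) → ends 32
  team at 32 (size 36, align 4) → ends 68
  tail pad 4 to reach multiple of 8
  total 72 bytes, alignment 8
packed(4) layout:
  ammo at 0 (size 2, align 2) → ends 2
  state at 2 (size 2, align 2) → ends 4
  x at 4 (size 2, align 2) → ends 6
  pad 2 to align 4 for vx
  vx at 8 (size 4, align 4) → ends 12
  vy at 12 (size 10, align 2) → ends 22
  pad 2 to align 4 for cooldown
  cooldown at 24 (size 8, align 4) → ends 32
  team at 32 (size 36, align 4) → ends 68
  total 68 bytes, alignment 4
72 − 68 = 4

4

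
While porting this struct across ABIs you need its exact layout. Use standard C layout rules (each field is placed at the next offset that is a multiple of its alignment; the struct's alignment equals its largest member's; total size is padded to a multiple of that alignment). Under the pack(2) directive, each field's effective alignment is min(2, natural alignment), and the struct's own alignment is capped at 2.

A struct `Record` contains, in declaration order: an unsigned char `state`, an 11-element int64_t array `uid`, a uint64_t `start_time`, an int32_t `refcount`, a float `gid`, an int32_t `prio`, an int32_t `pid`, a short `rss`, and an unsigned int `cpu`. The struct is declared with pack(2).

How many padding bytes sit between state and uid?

1

0..1  state  (1B, 1-aligned)
1..2  -- padding (1B)
2..90  uid  (88B, 2-aligned)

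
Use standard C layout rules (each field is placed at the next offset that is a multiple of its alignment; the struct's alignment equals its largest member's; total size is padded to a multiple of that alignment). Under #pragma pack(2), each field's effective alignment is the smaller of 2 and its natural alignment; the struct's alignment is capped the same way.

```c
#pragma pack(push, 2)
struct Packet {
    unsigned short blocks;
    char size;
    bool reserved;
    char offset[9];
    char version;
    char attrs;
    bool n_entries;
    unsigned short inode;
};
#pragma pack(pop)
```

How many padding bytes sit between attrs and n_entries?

@0: blocks [2B, align 2] → 2
@2: size [1B, align 1] → 3
@3: reserved [1B, align 1] → 4
@4: offset [9B, align 1] → 13
@13: version [1B, align 1] → 14
@14: attrs [1B, align 1] → 15
@15: n_entries [1B, align 1] → 16

0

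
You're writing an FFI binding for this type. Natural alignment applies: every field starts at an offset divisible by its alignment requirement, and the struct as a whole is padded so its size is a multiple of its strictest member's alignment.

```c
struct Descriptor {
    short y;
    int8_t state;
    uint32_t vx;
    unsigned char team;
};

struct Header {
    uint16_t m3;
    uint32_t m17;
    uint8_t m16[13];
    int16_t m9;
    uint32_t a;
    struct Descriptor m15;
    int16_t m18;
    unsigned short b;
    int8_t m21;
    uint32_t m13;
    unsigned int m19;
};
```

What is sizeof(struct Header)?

56 bytes

Descriptor: @0: y [2B, align 2] → 2; @2: state [1B, align 1] → 3; +1 pad (align 4); @4: vx [4B, align 4] → 8; @8: team [1B, align 1] → 9; +3 tail pad (align 4); size 12, align 4
@0: m3 [2B, align 2] → 2
+2 pad (align 4)
@4: m17 [4B, align 4] → 8
@8: m16 [13B, align 1] → 21
+1 pad (align 2)
@22: m9 [2B, align 2] → 24
@24: a [4B, align 4] → 28
@28: m15 [12B, align 4] → 40
@40: m18 [2B, align 2] → 42
@42: b [2B, align 2] → 44
@44: m21 [1B, align 1] → 45
+3 pad (align 4)
@48: m13 [4B, align 4] → 52
@52: m19 [4B, align 4] → 56
size 56, align 4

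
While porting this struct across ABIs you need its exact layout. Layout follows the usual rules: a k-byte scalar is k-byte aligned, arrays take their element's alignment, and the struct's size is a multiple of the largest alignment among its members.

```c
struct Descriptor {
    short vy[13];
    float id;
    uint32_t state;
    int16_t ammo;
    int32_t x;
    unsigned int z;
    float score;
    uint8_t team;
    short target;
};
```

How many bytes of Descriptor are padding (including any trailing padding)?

5

@0: vy [26B, align 2] → 26
+2 pad (align 4)
@28: id [4B, align 4] → 32
@32: state [4B, align 4] → 36
@36: ammo [2B, align 2] → 38
+2 pad (align 4)
@40: x [4B, align 4] → 44
@44: z [4B, align 4] → 48
@48: score [4B, align 4] → 52
@52: team [1B, align 1] → 53
+1 pad (align 2)
@54: target [2B, align 2] → 56
size 56, align 4
data bytes 51, size 56 → padding 5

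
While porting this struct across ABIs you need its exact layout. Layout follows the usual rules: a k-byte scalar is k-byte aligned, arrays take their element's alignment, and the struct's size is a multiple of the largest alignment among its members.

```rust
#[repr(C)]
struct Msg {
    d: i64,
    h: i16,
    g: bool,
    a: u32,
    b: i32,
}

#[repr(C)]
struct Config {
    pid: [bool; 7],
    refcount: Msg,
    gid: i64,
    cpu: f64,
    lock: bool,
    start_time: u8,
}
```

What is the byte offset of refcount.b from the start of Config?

Msg: 0..8  d  (8B, 8-aligned); 8..10  h  (2B, 2-aligned); 10..11  g  (1B, 1-aligned); 11..12  -- padding (1B); 12..16  a  (4B, 4-aligned); 16..20  b  (4B, 4-aligned); 20..24  -- tail padding (4B); sizeof = 24, alignof = 8
0..7  pid  (7B, 1-aligned)
7..8  -- padding (1B)
8..32  refcount  (24B, 8-aligned)
within Msg: b at 16
8 + 16 = 24

24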